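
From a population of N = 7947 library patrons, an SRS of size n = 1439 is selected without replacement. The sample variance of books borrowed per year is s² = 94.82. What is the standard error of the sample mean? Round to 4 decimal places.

Under SRS without replacement, Var(ȳ) = (1 − f)·s²/n with f = n/N = 1439/7947 = 0.18107462.
Var(ȳ) = (1 − 0.18107462)·94.82/1439 = 0.81892538·0.065892981 = 0.053961435.
SE(ȳ) = √(0.053961435) = 0.2323.

0.2323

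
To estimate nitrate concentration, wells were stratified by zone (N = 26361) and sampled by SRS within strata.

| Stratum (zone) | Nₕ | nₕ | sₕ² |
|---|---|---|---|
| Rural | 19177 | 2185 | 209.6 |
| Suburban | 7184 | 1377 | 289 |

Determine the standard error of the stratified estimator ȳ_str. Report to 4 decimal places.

0.2400

Var(ȳ_str) = Σₕ Wₕ²(1 − fₕ)sₕ²/nₕ with Wₕ = Nₕ/N, N = 26361.
Rural: Wₕ = 0.72747620; term = 0.72747620²·(1 − 0.11393857)·209.6/2185 = 0.044982257.
Suburban: Wₕ = 0.27252380; term = 0.27252380²·(1 − 0.19167595)·289/1377 = 0.012599644.
Sum = 0.057581901.
SE = √(0.057581901) = 0.2400.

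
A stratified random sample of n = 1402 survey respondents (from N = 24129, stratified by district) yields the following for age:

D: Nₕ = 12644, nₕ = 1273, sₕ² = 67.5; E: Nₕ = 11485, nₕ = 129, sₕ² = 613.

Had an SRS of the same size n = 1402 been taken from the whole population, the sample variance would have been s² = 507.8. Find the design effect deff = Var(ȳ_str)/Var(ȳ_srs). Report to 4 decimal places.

Var(ȳ_str) = Σ Wₕ²(1−fₕ)sₕ²/nₕ with Wₕ = Nₕ/24129:
  D: (12644/24129)²·(1−1273/12644)·67.5/1273 = 0.013094227
  E: (11485/24129)²·(1−129/11485)·613/129 = 1.0645069
  → Var(ȳ_str) = 1.0776011.
Var(ȳ_srs) = (1 − 1402/24129)·507.8/1402 = 0.34115165.
deff = 1.0776011 / 0.34115165 = 3.1587.

3.1587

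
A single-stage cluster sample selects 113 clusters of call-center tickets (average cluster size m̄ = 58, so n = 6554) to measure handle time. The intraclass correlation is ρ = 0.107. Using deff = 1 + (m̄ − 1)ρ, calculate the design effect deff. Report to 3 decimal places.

7.099

deff = 1 + (58 − 1)·0.107 = 1 + 6.099 = 7.099.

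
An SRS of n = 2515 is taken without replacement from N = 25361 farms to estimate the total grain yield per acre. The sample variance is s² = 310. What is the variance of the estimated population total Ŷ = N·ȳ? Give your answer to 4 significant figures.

Var(Ŷ) = N²·Var(ȳ) = N²·(1 − n/N)·s²/n.
f = 2515/25361 = 0.09916801; Var(ȳ) = 0.90083199·310/2515 = 0.11103694.
Var(Ŷ) = 25361² · 0.11103694 = 7.1416775 × 10^7.

7.142 × 10^7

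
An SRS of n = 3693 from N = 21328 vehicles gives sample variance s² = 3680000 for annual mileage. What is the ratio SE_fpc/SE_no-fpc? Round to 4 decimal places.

0.9093

f = n/N = 3693/21328 = 0.17315266.
SE_no-fpc = √(s²/n) = 31.567069; SE_fpc = √((1−f)s²/n) = 28.704297.
Ratio = √(1−f) = 0.90931146.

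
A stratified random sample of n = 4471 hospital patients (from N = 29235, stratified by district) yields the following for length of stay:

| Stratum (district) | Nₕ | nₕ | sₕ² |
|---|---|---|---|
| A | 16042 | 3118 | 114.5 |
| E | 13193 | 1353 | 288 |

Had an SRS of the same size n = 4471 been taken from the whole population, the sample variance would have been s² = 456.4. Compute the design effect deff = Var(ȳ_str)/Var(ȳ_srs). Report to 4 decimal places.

Var(ȳ_str) = Σ Wₕ²(1−fₕ)sₕ²/nₕ with Wₕ = Nₕ/29235:
  A: (16042/29235)²·(1−3118/16042)·114.5/3118 = 0.0089079678
  E: (13193/29235)²·(1−1353/13193)·288/1353 = 0.03890306
  → Var(ȳ_str) = 0.047811028.
Var(ȳ_srs) = (1 − 4471/29235)·456.4/4471 = 0.086468647.
deff = 0.047811028 / 0.086468647 = 0.5529.

0.5529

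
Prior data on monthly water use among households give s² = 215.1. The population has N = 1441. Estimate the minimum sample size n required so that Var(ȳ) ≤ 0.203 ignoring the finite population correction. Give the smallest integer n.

Without fpc, n₀ = s²/D = 215.1/0.203 = 1059.6059.
Rounding up, n = 1060.

1060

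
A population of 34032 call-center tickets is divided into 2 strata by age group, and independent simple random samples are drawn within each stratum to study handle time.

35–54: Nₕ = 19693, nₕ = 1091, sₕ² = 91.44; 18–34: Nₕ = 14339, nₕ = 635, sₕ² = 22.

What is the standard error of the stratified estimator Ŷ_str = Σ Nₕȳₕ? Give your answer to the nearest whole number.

6125

Var(Ŷ_str) = Σₕ Nₕ²(1 − fₕ)sₕ²/nₕ.
35–54: 19693²·(1 − 1091/19693)·91.44/1091 = 3.0703154 × 10^7.
18–34: 14339²·(1 − 635/14339)·22/635 = 6.8079314 × 10^6.
Sum = 3.7511085 × 10^7.
SE = √(3.7511085 × 10^7) = 6125.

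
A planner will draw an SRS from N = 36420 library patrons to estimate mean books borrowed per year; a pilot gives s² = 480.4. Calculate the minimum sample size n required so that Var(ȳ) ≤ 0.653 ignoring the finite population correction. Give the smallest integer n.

Without fpc, n₀ = s²/D = 480.4/0.653 = 735.6815.
Rounding up, n = 736.

736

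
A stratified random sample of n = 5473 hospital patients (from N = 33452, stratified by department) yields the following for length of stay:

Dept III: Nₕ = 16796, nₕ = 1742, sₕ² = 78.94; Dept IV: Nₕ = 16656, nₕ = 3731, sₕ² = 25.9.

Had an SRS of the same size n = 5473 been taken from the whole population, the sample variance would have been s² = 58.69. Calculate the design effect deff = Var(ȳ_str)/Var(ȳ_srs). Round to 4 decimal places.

Var(ȳ_str) = Σ Wₕ²(1−fₕ)sₕ²/nₕ with Wₕ = Nₕ/33452:
  Dept III: (16796/33452)²·(1−1742/16796)·78.94/1742 = 0.010239119
  Dept IV: (16656/33452)²·(1−3731/16656)·25.9/3731 = 0.0013354622
  → Var(ȳ_str) = 0.011574581.
Var(ȳ_srs) = (1 − 5473/33452)·58.69/5473 = 0.0089690978.
deff = 0.011574581 / 0.0089690978 = 1.2905.

1.2905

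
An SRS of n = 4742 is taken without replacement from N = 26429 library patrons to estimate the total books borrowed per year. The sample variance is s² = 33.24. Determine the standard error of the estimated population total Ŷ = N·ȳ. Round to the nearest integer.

Var(Ŷ) = N²·Var(ȳ) = N²·(1 − n/N)·s²/n.
f = 4742/26429 = 0.17942412; Var(ȳ) = 0.82057588·33.24/4742 = 0.0057519912.
Var(Ŷ) = 26429² · 0.0057519912 = 4.0177201 × 10^6.
SE(Ŷ) = √(4.0177201 × 10^6) = 2004.

2004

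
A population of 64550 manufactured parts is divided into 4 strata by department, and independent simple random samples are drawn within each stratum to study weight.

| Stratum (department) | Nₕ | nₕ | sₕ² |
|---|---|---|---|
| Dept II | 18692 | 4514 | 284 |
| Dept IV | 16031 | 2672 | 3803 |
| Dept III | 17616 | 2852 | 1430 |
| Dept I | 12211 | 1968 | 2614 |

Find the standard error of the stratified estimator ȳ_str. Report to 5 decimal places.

0.38513

Var(ȳ_str) = Σₕ Wₕ²(1 − fₕ)sₕ²/nₕ with Wₕ = Nₕ/N, N = 64550.
Dept II: Wₕ = 0.28957397; term = 0.28957397²·(1 − 0.24149369)·284/4514 = 0.0040016126.
Dept IV: Wₕ = 0.24835012; term = 0.24835012²·(1 − 0.16667706)·3803/2672 = 0.073152967.
Dept III: Wₕ = 0.27290473; term = 0.27290473²·(1 − 0.16189827)·1430/2852 = 0.031297191.
Dept I: Wₕ = 0.18917119; term = 0.18917119²·(1 − 0.16116616)·2614/1968 = 0.039871851.
Sum = 0.14832362.
SE = √(0.14832362) = 0.38513.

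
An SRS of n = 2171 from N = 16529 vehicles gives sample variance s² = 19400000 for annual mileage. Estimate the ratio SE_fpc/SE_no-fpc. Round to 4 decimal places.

f = n/N = 2171/16529 = 0.13134491.
SE_no-fpc = √(s²/n) = 94.530282; SE_fpc = √((1−f)s²/n) = 88.1038.
Ratio = √(1−f) = 0.93201668.

0.9320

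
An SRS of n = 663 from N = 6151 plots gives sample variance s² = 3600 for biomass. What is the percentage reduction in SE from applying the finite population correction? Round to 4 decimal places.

f = n/N = 663/6151 = 0.10778735.
SE_no-fpc = √(s²/n) = 2.3302069; SE_fpc = √((1−f)s²/n) = 2.2010437.
Ratio = √(1−f) = 0.94457009. Reduction = 100·(1 − 0.94457009) = 5.5430%.

5.5430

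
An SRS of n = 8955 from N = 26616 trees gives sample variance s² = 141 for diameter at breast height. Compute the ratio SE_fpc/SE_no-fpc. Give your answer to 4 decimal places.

f = n/N = 8955/26616 = 0.33645176.
SE_no-fpc = √(s²/n) = 0.12548065; SE_fpc = √((1−f)s²/n) = 0.10221462.
Ratio = √(1−f) = 0.81458471.

0.8146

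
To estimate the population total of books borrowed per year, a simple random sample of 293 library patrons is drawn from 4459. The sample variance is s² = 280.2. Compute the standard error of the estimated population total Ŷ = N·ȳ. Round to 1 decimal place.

4214.8

Var(Ŷ) = N²·Var(ȳ) = N²·(1 − n/N)·s²/n.
f = 293/4459 = 0.06570980; Var(ȳ) = 0.93429020·280.2/293 = 0.89347479.
Var(Ŷ) = 4459² · 0.89347479 = 1.7764674 × 10^7.
SE(Ŷ) = √(1.7764674 × 10^7) = 4214.8.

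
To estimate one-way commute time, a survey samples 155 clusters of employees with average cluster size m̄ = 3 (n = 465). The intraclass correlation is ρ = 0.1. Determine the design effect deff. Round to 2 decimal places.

deff = 1 + (3 − 1)·0.1 = 1 + 0.2 = 1.2.

1.20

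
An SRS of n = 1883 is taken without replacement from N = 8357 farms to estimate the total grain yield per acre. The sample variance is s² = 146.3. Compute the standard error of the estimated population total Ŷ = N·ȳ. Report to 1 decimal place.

Var(Ŷ) = N²·Var(ȳ) = N²·(1 − n/N)·s²/n.
f = 1883/8357 = 0.22532009; Var(ȳ) = 0.77467991·146.3/1883 = 0.060188885.
Var(Ŷ) = 8357² · 0.060188885 = 4.2035586 × 10^6.
SE(Ŷ) = √(4.2035586 × 10^6) = 2050.3.

2050.3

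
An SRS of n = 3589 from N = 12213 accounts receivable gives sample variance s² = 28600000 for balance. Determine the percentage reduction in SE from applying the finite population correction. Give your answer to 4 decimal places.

15.9683

f = n/N = 3589/12213 = 0.29386719.
SE_no-fpc = √(s²/n) = 89.268099; SE_fpc = √((1−f)s²/n) = 75.013509.
Ratio = √(1−f) = 0.84031709. Reduction = 100·(1 − 0.84031709) = 15.9683%.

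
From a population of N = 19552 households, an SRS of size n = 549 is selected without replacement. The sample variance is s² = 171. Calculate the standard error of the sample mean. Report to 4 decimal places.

Under SRS without replacement, Var(ȳ) = (1 − f)·s²/n with f = n/N = 549/19552 = 0.02807897.
Var(ȳ) = (1 − 0.02807897)·171/549 = 0.97192103·0.31147541 = 0.3027295.
SE(ȳ) = √(0.3027295) = 0.5502.

0.5502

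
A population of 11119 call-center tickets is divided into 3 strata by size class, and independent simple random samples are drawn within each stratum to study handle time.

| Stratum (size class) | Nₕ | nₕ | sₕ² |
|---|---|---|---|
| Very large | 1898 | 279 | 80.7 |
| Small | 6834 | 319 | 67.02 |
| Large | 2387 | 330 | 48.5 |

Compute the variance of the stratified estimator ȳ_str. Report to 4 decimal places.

0.0887

Var(ȳ_str) = Σₕ Wₕ²(1 − fₕ)sₕ²/nₕ with Wₕ = Nₕ/N, N = 11119.
Very large: Wₕ = 0.17069880; term = 0.17069880²·(1 − 0.14699684)·80.7/279 = 0.007189206.
Small: Wₕ = 0.61462362; term = 0.61462362²·(1 − 0.04667837)·67.02/319 = 0.07566093.
Large: Wₕ = 0.21467758; term = 0.21467758²·(1 − 0.13824885)·48.5/330 = 0.0058369107.
Sum = 0.088687047.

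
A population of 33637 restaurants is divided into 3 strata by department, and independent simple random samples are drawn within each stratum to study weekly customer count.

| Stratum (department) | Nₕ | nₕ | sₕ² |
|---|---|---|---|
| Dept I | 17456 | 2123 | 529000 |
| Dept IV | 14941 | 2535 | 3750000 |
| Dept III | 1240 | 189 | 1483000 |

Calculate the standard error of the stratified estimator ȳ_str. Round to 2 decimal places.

17.62

Var(ȳ_str) = Σₕ Wₕ²(1 − fₕ)sₕ²/nₕ with Wₕ = Nₕ/N, N = 33637.
Dept I: Wₕ = 0.51895234; term = 0.51895234²·(1 − 0.12162007)·529000/2123 = 58.944466.
Dept IV: Wₕ = 0.44418349; term = 0.44418349²·(1 − 0.16966736)·3750000/2535 = 242.34286.
Dept III: Wₕ = 0.03686417; term = 0.03686417²·(1 − 0.15241935)·1483000/189 = 9.0379355.
Sum = 310.32526.
SE = √(310.32526) = 17.62.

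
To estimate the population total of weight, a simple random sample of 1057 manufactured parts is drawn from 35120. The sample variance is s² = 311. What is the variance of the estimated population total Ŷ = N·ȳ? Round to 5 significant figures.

3.5198 × 10^8

Var(Ŷ) = N²·Var(ȳ) = N²·(1 − n/N)·s²/n.
f = 1057/35120 = 0.03009681; Var(ȳ) = 0.96990319·311/1057 = 0.2853736.
Var(Ŷ) = 35120² · 0.2853736 = 3.5198391 × 10^8.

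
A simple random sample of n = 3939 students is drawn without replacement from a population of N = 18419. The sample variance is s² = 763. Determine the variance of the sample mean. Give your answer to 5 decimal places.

Under SRS without replacement, Var(ȳ) = (1 − f)·s²/n with f = n/N = 3939/18419 = 0.21385526.
Var(ȳ) = (1 − 0.21385526)·763/3939 = 0.78614474·0.19370399 = 0.15227937.

0.15228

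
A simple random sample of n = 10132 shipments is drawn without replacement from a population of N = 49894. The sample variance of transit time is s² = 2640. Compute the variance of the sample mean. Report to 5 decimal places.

0.20765

Under SRS without replacement, Var(ȳ) = (1 − f)·s²/n with f = n/N = 10132/49894 = 0.20307051.
Var(ȳ) = (1 − 0.20307051)·2640/10132 = 0.79692949·0.2605606 = 0.20764843.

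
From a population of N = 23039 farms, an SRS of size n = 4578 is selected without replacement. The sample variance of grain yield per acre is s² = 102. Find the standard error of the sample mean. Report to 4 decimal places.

0.1336

Under SRS without replacement, Var(ȳ) = (1 − f)·s²/n with f = n/N = 4578/23039 = 0.19870654.
Var(ȳ) = (1 − 0.19870654)·102/4578 = 0.80129346·0.022280472 = 0.017853196.
SE(ȳ) = √(0.017853196) = 0.1336.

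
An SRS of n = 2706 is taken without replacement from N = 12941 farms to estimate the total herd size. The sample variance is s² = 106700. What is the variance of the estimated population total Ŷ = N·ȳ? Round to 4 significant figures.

5.223 × 10^9

Var(Ŷ) = N²·Var(ȳ) = N²·(1 − n/N)·s²/n.
f = 2706/12941 = 0.20910285; Var(ȳ) = 0.79089715·106700/2706 = 31.185782.
Var(Ŷ) = 12941² · 31.185782 = 5.2226667 × 10^9.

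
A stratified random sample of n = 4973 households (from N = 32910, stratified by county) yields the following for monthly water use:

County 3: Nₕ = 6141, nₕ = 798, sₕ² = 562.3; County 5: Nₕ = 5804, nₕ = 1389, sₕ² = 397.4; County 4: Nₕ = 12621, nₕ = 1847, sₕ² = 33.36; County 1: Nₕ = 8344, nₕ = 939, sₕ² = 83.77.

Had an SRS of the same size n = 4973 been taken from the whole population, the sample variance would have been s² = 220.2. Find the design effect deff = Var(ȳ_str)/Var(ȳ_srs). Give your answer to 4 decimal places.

0.9437

Var(ȳ_str) = Σ Wₕ²(1−fₕ)sₕ²/nₕ with Wₕ = Nₕ/32910:
  County 3: (6141/32910)²·(1−798/6141)·562.3/798 = 0.021346845
  County 5: (5804/32910)²·(1−1389/5804)·397.4/1389 = 0.0067690538
  County 4: (12621/32910)²·(1−1847/12621)·33.36/1847 = 0.0022676401
  County 1: (8344/32910)²·(1−939/8344)·83.77/939 = 0.0050893992
  → Var(ȳ_str) = 0.035472938.
Var(ȳ_srs) = (1 − 4973/32910)·220.2/4973 = 0.037588132.
deff = 0.035472938 / 0.037588132 = 0.9437.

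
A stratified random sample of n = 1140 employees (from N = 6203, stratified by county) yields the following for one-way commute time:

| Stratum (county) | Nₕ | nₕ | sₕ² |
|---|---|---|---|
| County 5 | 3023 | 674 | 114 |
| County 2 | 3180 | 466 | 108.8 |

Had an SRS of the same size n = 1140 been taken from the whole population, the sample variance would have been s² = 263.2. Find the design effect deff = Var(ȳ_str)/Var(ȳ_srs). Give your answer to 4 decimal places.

Var(ȳ_str) = Σ Wₕ²(1−fₕ)sₕ²/nₕ with Wₕ = Nₕ/6203:
  County 5: (3023/6203)²·(1−674/3023)·114/674 = 0.031214944
  County 2: (3180/6203)²·(1−466/3180)·108.8/466 = 0.052369253
  → Var(ȳ_str) = 0.083584197.
Var(ȳ_srs) = (1 − 1140/6203)·263.2/1140 = 0.18844611.
deff = 0.083584197 / 0.18844611 = 0.4435.

0.4435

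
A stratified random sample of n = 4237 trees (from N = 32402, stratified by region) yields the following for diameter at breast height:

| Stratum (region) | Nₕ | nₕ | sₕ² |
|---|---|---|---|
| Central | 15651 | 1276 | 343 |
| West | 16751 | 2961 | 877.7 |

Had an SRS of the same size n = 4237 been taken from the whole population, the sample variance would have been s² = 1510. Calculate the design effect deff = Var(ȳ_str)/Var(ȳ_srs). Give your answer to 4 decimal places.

Var(ȳ_str) = Σ Wₕ²(1−fₕ)sₕ²/nₕ with Wₕ = Nₕ/32402:
  Central: (15651/32402)²·(1−1276/15651)·343/1276 = 0.057603617
  West: (16751/32402)²·(1−2961/16751)·877.7/2961 = 0.065218238
  → Var(ȳ_str) = 0.12282186.
Var(ȳ_srs) = (1 − 4237/32402)·1510/4237 = 0.30978217.
deff = 0.12282186 / 0.30978217 = 0.3965.

0.3965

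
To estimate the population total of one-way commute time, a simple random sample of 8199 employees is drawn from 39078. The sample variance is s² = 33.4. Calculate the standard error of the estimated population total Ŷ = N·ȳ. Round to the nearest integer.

Var(Ŷ) = N²·Var(ȳ) = N²·(1 − n/N)·s²/n.
f = 8199/39078 = 0.20981115; Var(ȳ) = 0.79018885·33.4/8199 = 0.0032189667.
Var(Ŷ) = 39078² · 0.0032189667 = 4.9156521 × 10^6.
SE(Ŷ) = √(4.9156521 × 10^6) = 2217.

2217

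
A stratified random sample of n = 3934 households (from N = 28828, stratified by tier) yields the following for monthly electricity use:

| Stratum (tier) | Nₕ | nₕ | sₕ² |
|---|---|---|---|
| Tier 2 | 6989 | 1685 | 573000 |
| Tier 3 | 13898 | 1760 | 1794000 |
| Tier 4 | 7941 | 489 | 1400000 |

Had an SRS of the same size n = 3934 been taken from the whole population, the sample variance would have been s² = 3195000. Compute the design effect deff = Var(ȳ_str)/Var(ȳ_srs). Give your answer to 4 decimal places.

Var(ȳ_str) = Σ Wₕ²(1−fₕ)sₕ²/nₕ with Wₕ = Nₕ/28828:
  Tier 2: (6989/28828)²·(1−1685/6989)·573000/1685 = 15.168556
  Tier 3: (13898/28828)²·(1−1760/13898)·1794000/1760 = 206.90938
  Tier 4: (7941/28828)²·(1−489/7941)·1400000/489 = 203.8629
  → Var(ȳ_str) = 425.94084.
Var(ȳ_srs) = (1 − 3934/28828)·3195000/3934 = 701.32073.
deff = 425.94084 / 701.32073 = 0.6073.

0.6073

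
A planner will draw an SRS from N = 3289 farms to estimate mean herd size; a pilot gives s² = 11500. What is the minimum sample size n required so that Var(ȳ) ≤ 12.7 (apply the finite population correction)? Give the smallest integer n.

Without fpc, n₀ = s²/D = 11500/12.7 = 905.5118.
With fpc, (1 − n/N)·s²/n ≤ D requires n ≥ n₀/(1 + n₀/N) = 905.5118/(1 + 905.5118/3289) = 710.0298.
Rounding up, n = 711.

711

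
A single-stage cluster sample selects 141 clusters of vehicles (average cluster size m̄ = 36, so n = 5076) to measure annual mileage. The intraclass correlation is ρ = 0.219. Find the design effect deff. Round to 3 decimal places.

deff = 1 + (36 − 1)·0.219 = 1 + 7.665 = 8.665.

8.665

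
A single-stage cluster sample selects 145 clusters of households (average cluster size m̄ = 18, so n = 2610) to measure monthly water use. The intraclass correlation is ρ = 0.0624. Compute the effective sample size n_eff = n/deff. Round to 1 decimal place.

1266.5

deff = 1 + (18 − 1)·0.0624 = 1 + 1.0608 = 2.0608.
n_eff = 2610 / 2.0608 = 1266.5.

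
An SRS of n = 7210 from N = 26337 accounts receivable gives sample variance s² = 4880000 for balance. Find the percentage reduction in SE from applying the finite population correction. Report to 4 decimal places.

f = n/N = 7210/26337 = 0.27375935.
SE_no-fpc = √(s²/n) = 26.016105; SE_fpc = √((1−f)s²/n) = 22.170861.
Ratio = √(1−f) = 0.85219754. Reduction = 100·(1 − 0.85219754) = 14.7802%.

14.7802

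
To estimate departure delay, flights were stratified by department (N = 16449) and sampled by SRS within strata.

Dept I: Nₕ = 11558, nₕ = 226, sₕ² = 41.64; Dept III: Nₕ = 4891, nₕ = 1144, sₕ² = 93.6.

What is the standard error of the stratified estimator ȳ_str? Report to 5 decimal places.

Var(ȳ_str) = Σₕ Wₕ²(1 − fₕ)sₕ²/nₕ with Wₕ = Nₕ/N, N = 16449.
Dept I: Wₕ = 0.70265670; term = 0.70265670²·(1 − 0.01955356)·41.64/226 = 0.089189255.
Dept III: Wₕ = 0.29734330; term = 0.29734330²·(1 − 0.23389900)·93.6/1144 = 0.005541817.
Sum = 0.094731072.
SE = √(0.094731072) = 0.30778.

0.30778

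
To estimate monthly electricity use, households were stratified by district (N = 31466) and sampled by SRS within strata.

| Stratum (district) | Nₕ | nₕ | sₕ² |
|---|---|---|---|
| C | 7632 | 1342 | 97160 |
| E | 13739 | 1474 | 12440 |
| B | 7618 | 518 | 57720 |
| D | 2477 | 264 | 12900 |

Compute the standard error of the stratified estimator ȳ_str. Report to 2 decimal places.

Var(ȳ_str) = Σₕ Wₕ²(1 − fₕ)sₕ²/nₕ with Wₕ = Nₕ/N, N = 31466.
C: Wₕ = 0.24254751; term = 0.24254751²·(1 − 0.17583857)·97160/1342 = 3.5102732.
E: Wₕ = 0.43663001; term = 0.43663001²·(1 − 0.10728583)·12440/1474 = 1.4363573.
B: Wₕ = 0.24210259; term = 0.24210259²·(1 − 0.06799685)·57720/518 = 6.0871332.
D: Wₕ = 0.07871989; term = 0.07871989²·(1 − 0.10658054)·12900/264 = 0.2705267.
Sum = 11.30429.
SE = √(11.30429) = 3.36.

3.36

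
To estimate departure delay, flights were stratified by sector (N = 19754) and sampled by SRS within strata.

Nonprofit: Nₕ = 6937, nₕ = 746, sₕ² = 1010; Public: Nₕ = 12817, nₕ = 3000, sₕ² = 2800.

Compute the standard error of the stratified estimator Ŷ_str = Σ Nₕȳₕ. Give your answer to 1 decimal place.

13250.7

Var(Ŷ_str) = Σₕ Nₕ²(1 − fₕ)sₕ²/nₕ.
Nonprofit: 6937²·(1 − 746/6937)·1010/746 = 5.8145357 × 10^7.
Public: 12817²·(1 − 3000/12817)·2800/3000 = 1.1743619 × 10^8.
Sum = 1.7558155 × 10^8.
SE = √(1.7558155 × 10^8) = 13250.7.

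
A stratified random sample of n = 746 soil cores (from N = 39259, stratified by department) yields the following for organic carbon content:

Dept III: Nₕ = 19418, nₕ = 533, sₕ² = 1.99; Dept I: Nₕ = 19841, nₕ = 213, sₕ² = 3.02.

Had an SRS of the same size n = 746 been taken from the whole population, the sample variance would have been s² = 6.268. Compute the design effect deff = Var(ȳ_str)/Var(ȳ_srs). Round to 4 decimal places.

Var(ȳ_str) = Σ Wₕ²(1−fₕ)sₕ²/nₕ with Wₕ = Nₕ/39259:
  Dept III: (19418/39259)²·(1−533/19418)·1.99/533 = 8.8831887 × 10^-4
  Dept I: (19841/39259)²·(1−213/19841)·3.02/213 = 0.0035825188
  → Var(ȳ_str) = 0.0044708377.
Var(ȳ_srs) = (1 − 746/39259)·6.268/746 = 0.0082424871.
deff = 0.0044708377 / 0.0082424871 = 0.5424.

0.5424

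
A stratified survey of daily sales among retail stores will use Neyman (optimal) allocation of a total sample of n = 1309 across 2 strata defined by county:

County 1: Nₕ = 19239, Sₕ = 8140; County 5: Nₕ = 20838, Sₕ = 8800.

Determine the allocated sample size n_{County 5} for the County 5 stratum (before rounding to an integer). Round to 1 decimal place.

706.0

Neyman allocation: nₕ = n·NₕSₕ / Σⱼ NⱼSⱼ.
Σ NⱼSⱼ = 19239·8140 + 20838·8800 = 3.3997986 × 10^8.
n_{County 5} = 1309·20838·8800 / (3.3997986 × 10^8) = 706.0.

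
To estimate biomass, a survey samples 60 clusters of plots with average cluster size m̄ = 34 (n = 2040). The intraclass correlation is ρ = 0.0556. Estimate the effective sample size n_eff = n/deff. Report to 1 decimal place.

719.6

deff = 1 + (34 − 1)·0.0556 = 1 + 1.8348 = 2.8348.
n_eff = 2040 / 2.8348 = 719.6.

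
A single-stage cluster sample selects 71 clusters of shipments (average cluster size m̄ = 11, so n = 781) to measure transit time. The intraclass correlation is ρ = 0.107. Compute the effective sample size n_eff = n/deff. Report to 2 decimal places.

377.29

deff = 1 + (11 − 1)·0.107 = 1 + 1.07 = 2.07.
n_eff = 781 / 2.07 = 377.29.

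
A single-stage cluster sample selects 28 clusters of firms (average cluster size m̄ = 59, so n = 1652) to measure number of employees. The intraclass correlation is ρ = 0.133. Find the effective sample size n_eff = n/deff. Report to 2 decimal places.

deff = 1 + (59 − 1)·0.133 = 1 + 7.714 = 8.714.
n_eff = 1652 / 8.714 = 189.58.

189.58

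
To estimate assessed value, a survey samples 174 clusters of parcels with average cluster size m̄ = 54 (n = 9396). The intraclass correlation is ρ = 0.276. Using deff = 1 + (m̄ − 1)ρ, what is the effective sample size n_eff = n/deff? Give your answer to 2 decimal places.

601.23

deff = 1 + (54 − 1)·0.276 = 1 + 14.628 = 15.628.
n_eff = 9396 / 15.628 = 601.23.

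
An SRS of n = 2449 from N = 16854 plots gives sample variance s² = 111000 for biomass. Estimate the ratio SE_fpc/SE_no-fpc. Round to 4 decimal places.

f = n/N = 2449/16854 = 0.14530675.
SE_no-fpc = √(s²/n) = 6.7323564; SE_fpc = √((1−f)s²/n) = 6.224038.
Ratio = √(1−f) = 0.92449621.

0.9245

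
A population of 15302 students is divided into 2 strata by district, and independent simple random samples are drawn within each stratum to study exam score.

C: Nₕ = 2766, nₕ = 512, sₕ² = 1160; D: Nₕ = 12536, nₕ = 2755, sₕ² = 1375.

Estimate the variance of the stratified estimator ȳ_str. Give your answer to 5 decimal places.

Var(ȳ_str) = Σₕ Wₕ²(1 − fₕ)sₕ²/nₕ with Wₕ = Nₕ/N, N = 15302.
C: Wₕ = 0.18076068; term = 0.18076068²·(1 − 0.18510484)·1160/512 = 0.060325054.
D: Wₕ = 0.81923932; term = 0.81923932²·(1 − 0.21976707)·1375/2755 = 0.26135267.
Sum = 0.32167772.

0.32168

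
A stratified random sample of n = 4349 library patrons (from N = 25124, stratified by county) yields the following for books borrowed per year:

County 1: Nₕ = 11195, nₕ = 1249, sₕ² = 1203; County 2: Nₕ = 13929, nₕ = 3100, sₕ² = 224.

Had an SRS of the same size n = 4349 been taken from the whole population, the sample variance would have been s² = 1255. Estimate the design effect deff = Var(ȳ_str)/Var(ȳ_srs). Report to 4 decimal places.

0.7844

Var(ȳ_str) = Σ Wₕ²(1−fₕ)sₕ²/nₕ with Wₕ = Nₕ/25124:
  County 1: (11195/25124)²·(1−1249/11195)·1203/1249 = 0.16990188
  County 2: (13929/25124)²·(1−3100/13929)·224/3100 = 0.017267006
  → Var(ȳ_str) = 0.18716889.
Var(ȳ_srs) = (1 − 4349/25124)·1255/4349 = 0.23861985.
deff = 0.18716889 / 0.23861985 = 0.7844.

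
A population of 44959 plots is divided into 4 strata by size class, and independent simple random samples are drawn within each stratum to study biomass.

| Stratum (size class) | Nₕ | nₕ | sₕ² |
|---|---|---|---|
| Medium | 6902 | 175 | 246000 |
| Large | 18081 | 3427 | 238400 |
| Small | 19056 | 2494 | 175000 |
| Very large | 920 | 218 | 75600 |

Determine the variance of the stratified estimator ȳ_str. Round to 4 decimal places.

52.4750

Var(ȳ_str) = Σₕ Wₕ²(1 − fₕ)sₕ²/nₕ with Wₕ = Nₕ/N, N = 44959.
Medium: Wₕ = 0.15351765; term = 0.15351765²·(1 − 0.02535497)·246000/175 = 32.289413.
Large: Wₕ = 0.40216642; term = 0.40216642²·(1 − 0.18953598)·238400/3427 = 9.1187959.
Small: Wₕ = 0.42385284; term = 0.42385284²·(1 − 0.13087741)·175000/2494 = 10.956021.
Very large: Wₕ = 0.02046309; term = 0.02046309²·(1 − 0.23695652)·75600/218 = 0.11080439.
Sum = 52.475034.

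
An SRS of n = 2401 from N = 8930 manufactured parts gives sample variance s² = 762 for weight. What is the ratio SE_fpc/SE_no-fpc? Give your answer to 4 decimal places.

f = n/N = 2401/8930 = 0.26886898.
SE_no-fpc = √(s²/n) = 0.56335403; SE_fpc = √((1−f)s²/n) = 0.48170262.
Ratio = √(1−f) = 0.85506200.

0.8551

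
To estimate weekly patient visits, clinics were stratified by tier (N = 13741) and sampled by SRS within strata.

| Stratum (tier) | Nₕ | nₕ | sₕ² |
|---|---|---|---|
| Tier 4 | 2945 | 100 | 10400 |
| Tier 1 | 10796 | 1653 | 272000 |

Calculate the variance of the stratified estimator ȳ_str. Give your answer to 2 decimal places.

Var(ȳ_str) = Σₕ Wₕ²(1 − fₕ)sₕ²/nₕ with Wₕ = Nₕ/N, N = 13741.
Tier 4: Wₕ = 0.21432210; term = 0.21432210²·(1 − 0.03395586)·10400/100 = 4.6149206.
Tier 1: Wₕ = 0.78567790; term = 0.78567790²·(1 − 0.15311226)·272000/1653 = 86.022283.
Sum = 90.637204.

90.64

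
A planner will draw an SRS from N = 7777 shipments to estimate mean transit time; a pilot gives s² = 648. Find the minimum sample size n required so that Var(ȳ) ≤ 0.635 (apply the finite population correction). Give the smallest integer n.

903

Without fpc, n₀ = s²/D = 648/0.635 = 1020.4724.
With fpc, (1 − n/N)·s²/n ≤ D requires n ≥ n₀/(1 + n₀/N) = 1020.4724/(1 + 1020.4724/7777) = 902.1016.
Rounding up, n = 903.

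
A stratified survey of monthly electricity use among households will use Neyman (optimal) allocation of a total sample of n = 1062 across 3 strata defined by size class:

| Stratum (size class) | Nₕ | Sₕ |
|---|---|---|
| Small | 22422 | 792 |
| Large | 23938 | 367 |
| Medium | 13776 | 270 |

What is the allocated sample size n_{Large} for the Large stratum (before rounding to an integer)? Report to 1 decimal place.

308.3

Neyman allocation: nₕ = n·NₕSₕ / Σⱼ NⱼSⱼ.
Σ NⱼSⱼ = 22422·792 + 23938·367 + 13776·270 = 3.026299 × 10^7.
n_{Large} = 1062·23938·367 / (3.026299 × 10^7) = 308.3.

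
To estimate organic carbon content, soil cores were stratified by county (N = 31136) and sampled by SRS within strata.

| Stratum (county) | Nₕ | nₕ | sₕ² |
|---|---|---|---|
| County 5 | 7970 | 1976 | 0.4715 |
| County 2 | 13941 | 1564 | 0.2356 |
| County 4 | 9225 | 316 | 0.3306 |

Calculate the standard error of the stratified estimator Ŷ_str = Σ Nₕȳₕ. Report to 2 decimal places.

351.25

Var(Ŷ_str) = Σₕ Nₕ²(1 − fₕ)sₕ²/nₕ.
County 5: 7970²·(1 − 1976/7970)·0.4715/1976 = 11399.08.
County 2: 13941²·(1 − 1564/13941)·0.2356/1564 = 25992.488.
County 4: 9225²·(1 − 316/9225)·0.3306/316 = 85982.704.
Sum = 123374.27.
SE = √(123374.27) = 351.25.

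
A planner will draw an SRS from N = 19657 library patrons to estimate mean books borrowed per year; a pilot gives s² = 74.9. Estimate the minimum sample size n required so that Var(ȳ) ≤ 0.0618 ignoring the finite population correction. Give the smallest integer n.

Without fpc, n₀ = s²/D = 74.9/0.0618 = 1211.9741.
Rounding up, n = 1212.

1212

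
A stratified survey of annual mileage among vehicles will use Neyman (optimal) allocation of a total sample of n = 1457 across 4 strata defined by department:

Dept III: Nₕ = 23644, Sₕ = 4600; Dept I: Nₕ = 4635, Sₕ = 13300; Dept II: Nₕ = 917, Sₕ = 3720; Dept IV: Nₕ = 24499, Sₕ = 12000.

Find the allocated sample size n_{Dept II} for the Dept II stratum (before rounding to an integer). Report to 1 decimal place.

10.6

Neyman allocation: nₕ = n·NₕSₕ / Σⱼ NⱼSⱼ.
Σ NⱼSⱼ = 23644·4600 + 4635·13300 + 917·3720 + 24499·12000 = 4.6780714 × 10^8.
n_{Dept II} = 1457·917·3720 / (4.6780714 × 10^8) = 10.6.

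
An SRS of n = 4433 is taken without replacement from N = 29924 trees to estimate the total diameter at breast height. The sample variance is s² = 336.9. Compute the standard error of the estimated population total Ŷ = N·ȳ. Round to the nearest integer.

Var(Ŷ) = N²·Var(ȳ) = N²·(1 − n/N)·s²/n.
f = 4433/29924 = 0.14814196; Var(ȳ) = 0.85185804·336.9/4433 = 0.064739674.
Var(Ŷ) = 29924² · 0.064739674 = 5.7970868 × 10^7.
SE(Ŷ) = √(5.7970868 × 10^7) = 7614.

7614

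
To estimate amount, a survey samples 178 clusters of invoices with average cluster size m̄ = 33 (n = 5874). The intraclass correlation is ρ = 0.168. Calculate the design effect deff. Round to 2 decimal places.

6.38

deff = 1 + (33 − 1)·0.168 = 1 + 5.376 = 6.376.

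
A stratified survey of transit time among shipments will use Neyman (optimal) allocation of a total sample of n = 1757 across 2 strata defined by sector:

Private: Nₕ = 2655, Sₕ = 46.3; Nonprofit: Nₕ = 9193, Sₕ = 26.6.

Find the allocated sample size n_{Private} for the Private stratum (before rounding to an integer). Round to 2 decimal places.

Neyman allocation: nₕ = n·NₕSₕ / Σⱼ NⱼSⱼ.
Σ NⱼSⱼ = 2655·46.3 + 9193·26.6 = 367460.3.
n_{Private} = 1757·2655·46.3 / 367460.3 = 587.77.

587.77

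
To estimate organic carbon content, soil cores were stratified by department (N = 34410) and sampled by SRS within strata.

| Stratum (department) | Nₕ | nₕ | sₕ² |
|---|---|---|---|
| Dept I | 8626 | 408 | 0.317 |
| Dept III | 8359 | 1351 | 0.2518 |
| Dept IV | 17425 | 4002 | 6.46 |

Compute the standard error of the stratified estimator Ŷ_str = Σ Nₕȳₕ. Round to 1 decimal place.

Var(Ŷ_str) = Σₕ Nₕ²(1 − fₕ)sₕ²/nₕ.
Dept I: 8626²·(1 − 408/8626)·0.317/408 = 55077.56.
Dept III: 8359²·(1 − 1351/8359)·0.2518/1351 = 10918.143.
Dept IV: 17425²·(1 − 4002/17425)·6.46/4002 = 377552.9.
Sum = 443548.6.
SE = √(443548.6) = 666.0.

666.0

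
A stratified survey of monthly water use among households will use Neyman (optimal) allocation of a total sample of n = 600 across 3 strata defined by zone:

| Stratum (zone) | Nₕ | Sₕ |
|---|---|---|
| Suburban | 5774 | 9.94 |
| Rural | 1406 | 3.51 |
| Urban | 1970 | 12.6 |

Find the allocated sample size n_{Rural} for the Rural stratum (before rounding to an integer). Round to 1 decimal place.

34.0

Neyman allocation: nₕ = n·NₕSₕ / Σⱼ NⱼSⱼ.
Σ NⱼSⱼ = 5774·9.94 + 1406·3.51 + 1970·12.6 = 87150.62.
n_{Rural} = 600·1406·3.51 / 87150.62 = 34.0.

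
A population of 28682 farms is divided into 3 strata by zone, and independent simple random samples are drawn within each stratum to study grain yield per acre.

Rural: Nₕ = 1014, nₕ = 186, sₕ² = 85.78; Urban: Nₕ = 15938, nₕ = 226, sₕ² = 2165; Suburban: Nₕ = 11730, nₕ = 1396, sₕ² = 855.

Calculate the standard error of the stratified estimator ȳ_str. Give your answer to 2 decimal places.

1.73

Var(ȳ_str) = Σₕ Wₕ²(1 − fₕ)sₕ²/nₕ with Wₕ = Nₕ/N, N = 28682.
Rural: Wₕ = 0.03535318; term = 0.03535318²·(1 − 0.18343195)·85.78/186 = 4.7067651 × 10^-4.
Urban: Wₕ = 0.55567952; term = 0.55567952²·(1 − 0.01417995)·2165/226 = 2.9160562.
Suburban: Wₕ = 0.40896730; term = 0.40896730²·(1 − 0.11901108)·855/1396 = 0.090246071.
Sum = 3.0067729.
SE = √(3.0067729) = 1.73.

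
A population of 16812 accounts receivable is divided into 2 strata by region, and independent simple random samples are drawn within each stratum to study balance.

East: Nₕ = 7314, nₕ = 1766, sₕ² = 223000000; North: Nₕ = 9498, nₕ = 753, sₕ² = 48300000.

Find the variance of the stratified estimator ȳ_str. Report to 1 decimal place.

36978.4

Var(ȳ_str) = Σₕ Wₕ²(1 − fₕ)sₕ²/nₕ with Wₕ = Nₕ/N, N = 16812.
East: Wₕ = 0.43504640; term = 0.43504640²·(1 − 0.24145474)·223000000/1766 = 18128.706.
North: Wₕ = 0.56495360; term = 0.56495360²·(1 − 0.07927985)·48300000/753 = 18849.74.
Sum = 36978.446.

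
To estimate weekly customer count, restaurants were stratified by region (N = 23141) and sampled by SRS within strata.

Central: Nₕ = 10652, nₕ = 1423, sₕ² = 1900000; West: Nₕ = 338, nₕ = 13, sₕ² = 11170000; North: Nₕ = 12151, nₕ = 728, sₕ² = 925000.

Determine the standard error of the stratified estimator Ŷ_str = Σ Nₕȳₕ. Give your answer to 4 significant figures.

634000

Var(Ŷ_str) = Σₕ Nₕ²(1 − fₕ)sₕ²/nₕ.
Central: 10652²·(1 − 1423/10652)·1900000/1423 = 1.3126064 × 10^11.
West: 338²·(1 − 13/338)·11170000/13 = 9.43865 × 10^10.
North: 12151²·(1 − 728/12151)·925000/728 = 1.76361 × 10^11.
Sum = 4.0200814 × 10^11.
SE = √(4.0200814 × 10^11) = 634000.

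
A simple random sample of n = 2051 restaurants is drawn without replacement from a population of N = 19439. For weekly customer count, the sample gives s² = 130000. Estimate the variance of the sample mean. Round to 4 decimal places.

56.6961

Under SRS without replacement, Var(ȳ) = (1 − f)·s²/n with f = n/N = 2051/19439 = 0.10550954.
Var(ȳ) = (1 − 0.10550954)·130000/2051 = 0.89449046·63.383715 = 56.696128.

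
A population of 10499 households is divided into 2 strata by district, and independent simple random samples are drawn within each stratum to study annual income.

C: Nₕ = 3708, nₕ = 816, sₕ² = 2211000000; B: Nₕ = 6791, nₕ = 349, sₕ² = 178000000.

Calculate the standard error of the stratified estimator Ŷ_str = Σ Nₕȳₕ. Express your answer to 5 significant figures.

Var(Ŷ_str) = Σₕ Nₕ²(1 − fₕ)sₕ²/nₕ.
C: 3708²·(1 − 816/3708)·2211000000/816 = 2.9056052 × 10^13.
B: 6791²·(1 − 349/6791)·178000000/349 = 2.2312541 × 10^13.
Sum = 5.1368593 × 10^13.
SE = √(5.1368593 × 10^13) = 7.1672 × 10^6.

7.1672 × 10^6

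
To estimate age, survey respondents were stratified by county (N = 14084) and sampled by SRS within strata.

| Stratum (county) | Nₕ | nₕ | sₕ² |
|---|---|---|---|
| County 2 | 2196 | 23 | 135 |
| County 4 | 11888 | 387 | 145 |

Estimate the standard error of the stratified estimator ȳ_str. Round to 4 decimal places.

Var(ȳ_str) = Σₕ Wₕ²(1 − fₕ)sₕ²/nₕ with Wₕ = Nₕ/N, N = 14084.
County 2: Wₕ = 0.15592161; term = 0.15592161²·(1 − 0.01047359)·135/23 = 0.14120366.
County 4: Wₕ = 0.84407839; term = 0.84407839²·(1 − 0.03255384)·145/387 = 0.2582554.
Sum = 0.39945906.
SE = √(0.39945906) = 0.6320.

0.6320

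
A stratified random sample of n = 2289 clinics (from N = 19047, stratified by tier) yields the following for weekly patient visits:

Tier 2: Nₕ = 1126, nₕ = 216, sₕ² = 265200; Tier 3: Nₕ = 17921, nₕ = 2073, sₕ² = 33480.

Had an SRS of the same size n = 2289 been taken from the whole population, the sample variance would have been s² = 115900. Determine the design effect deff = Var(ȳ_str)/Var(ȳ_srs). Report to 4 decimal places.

Var(ȳ_str) = Σ Wₕ²(1−fₕ)sₕ²/nₕ with Wₕ = Nₕ/19047:
  Tier 2: (1126/19047)²·(1−216/1126)·265200/216 = 3.4677389
  Tier 3: (17921/19047)²·(1−2073/17921)·33480/2073 = 12.643569
  → Var(ȳ_str) = 16.111308.
Var(ȳ_srs) = (1 − 2289/19047)·115900/2289 = 44.548517.
deff = 16.111308 / 44.548517 = 0.3617.

0.3617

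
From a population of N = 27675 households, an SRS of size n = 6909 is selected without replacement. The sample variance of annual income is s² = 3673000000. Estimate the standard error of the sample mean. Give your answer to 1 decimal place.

631.6

Under SRS without replacement, Var(ȳ) = (1 − f)·s²/n with f = n/N = 6909/27675 = 0.24964770.
Var(ȳ) = (1 − 0.24964770)·3673000000/6909 = 0.75035230·531625.42 = 398906.36.
SE(ȳ) = √(398906.36) = 631.6.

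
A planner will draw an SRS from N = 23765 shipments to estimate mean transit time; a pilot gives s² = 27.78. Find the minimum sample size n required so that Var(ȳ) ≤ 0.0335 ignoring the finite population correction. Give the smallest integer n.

Without fpc, n₀ = s²/D = 27.78/0.0335 = 829.2537.
Rounding up, n = 830.

830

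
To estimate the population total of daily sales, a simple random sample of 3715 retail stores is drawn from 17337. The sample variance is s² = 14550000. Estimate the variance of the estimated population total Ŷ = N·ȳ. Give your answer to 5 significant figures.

Var(Ŷ) = N²·Var(ȳ) = N²·(1 − n/N)·s²/n.
f = 3715/17337 = 0.21428159; Var(ȳ) = 0.78571841·14550000/3715 = 3077.309.
Var(Ŷ) = 17337² · 3077.309 = 9.2495159 × 10^11.

9.2495 × 10^11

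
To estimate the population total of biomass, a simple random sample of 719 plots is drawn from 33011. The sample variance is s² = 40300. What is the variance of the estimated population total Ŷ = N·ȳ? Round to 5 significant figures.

5.9749 × 10^10

Var(Ŷ) = N²·Var(ȳ) = N²·(1 − n/N)·s²/n.
f = 719/33011 = 0.02178062; Var(ȳ) = 0.97821938·40300/719 = 54.829264.
Var(Ŷ) = 33011² · 54.829264 = 5.9748881 × 10^10.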